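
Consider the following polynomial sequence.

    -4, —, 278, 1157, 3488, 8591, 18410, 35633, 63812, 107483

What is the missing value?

35

Using the last 8 terms:
First differences: 879  2331  5103  9819  17223  28179  43671
Second differences: 1452  2772  4716  7404  10956  15492
Third differences: 1320  1944  2688  3552  4536
Fourth differences: 624  744  864  984
Fifth differences: 120  120  120
Constant fifth difference = 120.
Extend backward: 624 − 120 = 504;  1320 − 504 = 816;  1452 − 816 = 636;  879 − 636 = 243;  278 − 243 = 35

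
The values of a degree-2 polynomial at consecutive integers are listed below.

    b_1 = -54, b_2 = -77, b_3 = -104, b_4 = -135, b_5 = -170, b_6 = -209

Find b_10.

Δ: -23  -27  -31  -35  -39
Δ²: -4  -4  -4  -4
Constant second difference = -4, so extend:
-39 − 4 = -43;  -209 − 43 = -252
-43 − 4 = -47;  -252 − 47 = -299
-47 − 4 = -51;  -299 − 51 = -350
-51 − 4 = -55;  -350 − 55 = -405

-405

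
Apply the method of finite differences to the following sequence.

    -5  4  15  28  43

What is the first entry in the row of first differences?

9

D1: 9, 11, 13, 15
D2: 2, 2, 2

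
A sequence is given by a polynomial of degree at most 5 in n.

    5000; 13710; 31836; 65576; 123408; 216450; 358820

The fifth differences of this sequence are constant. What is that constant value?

First differences: 8710, 18126, 33740, 57832, 93042, 142370
Second differences: 9416, 15614, 24092, 35210, 49328
Third differences: 6198, 8478, 11118, 14118
Fourth differences: 2280, 2640, 3000
Fifth differences: 360, 360

360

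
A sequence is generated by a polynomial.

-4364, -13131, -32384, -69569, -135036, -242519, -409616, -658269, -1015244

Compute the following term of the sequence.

-8767, -19253, -37185, -65467, -107483, -167097, -248653, -356975
-10486, -17932, -28282, -42016, -59614, -81556, -108322
-7446, -10350, -13734, -17598, -21942, -26766
-2904, -3384, -3864, -4344, -4824
-480, -480, -480, -480
Constant fifth difference = -480, so extend:
-4824 − 480 = -5304;  -26766 − 5304 = -32070;  -108322 − 32070 = -140392;  -356975 − 140392 = -497367;  -1015244 − 497367 = -1512611

-1512611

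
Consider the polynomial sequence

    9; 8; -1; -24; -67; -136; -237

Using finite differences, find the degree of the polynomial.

-1, -9, -23, -43, -69, -101
-8, -14, -20, -26, -32
-6, -6, -6, -6
The third differences are constant, so the polynomial has degree 3.

3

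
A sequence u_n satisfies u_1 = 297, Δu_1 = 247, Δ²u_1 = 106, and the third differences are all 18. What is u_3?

897

Build the table forward from the leading diagonal:
Δ³: 18, 18, 18
Δ²: 106, 124, 142
Δ: 247, 353, 477
u: 297, 544, 897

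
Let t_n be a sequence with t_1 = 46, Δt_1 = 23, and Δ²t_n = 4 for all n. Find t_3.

Build the table forward from the leading diagonal:
Second differences: 4, 4, 4
First differences: 23, 27, 31
t: 46, 69, 96

96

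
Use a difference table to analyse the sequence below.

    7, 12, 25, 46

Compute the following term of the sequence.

5, 13, 21
8, 8
Constant second difference = 8, so extend:
21 + 8 = 29;  46 + 29 = 75

75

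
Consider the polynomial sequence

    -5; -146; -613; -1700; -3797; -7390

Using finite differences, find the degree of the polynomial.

4

-141, -467, -1087, -2097, -3593
-326, -620, -1010, -1496
-294, -390, -486
-96, -96
The fourth differences are constant, so the polynomial has degree 4.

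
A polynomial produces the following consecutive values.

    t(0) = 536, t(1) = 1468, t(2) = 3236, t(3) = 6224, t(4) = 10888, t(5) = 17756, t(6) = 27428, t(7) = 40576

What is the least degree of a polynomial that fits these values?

4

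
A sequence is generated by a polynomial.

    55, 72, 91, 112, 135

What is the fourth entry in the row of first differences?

D1: 17, 19, 21, 23
D2: 2, 2, 2

23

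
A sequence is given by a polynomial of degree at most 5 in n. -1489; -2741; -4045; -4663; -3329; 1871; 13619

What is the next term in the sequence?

35485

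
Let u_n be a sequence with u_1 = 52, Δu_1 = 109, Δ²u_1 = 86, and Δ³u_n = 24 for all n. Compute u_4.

661

Build the table forward from the leading diagonal:
Δ³: 24  24  24  24
Δ²: 86  110  134  158
Δ: 109  195  305  439
u: 52  161  356  661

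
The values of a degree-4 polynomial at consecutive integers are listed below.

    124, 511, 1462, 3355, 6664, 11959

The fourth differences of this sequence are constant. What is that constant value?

96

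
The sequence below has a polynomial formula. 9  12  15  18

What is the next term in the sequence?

21

First differences: 3, 3, 3
The first differences are constant (3).
18 + 3 = 21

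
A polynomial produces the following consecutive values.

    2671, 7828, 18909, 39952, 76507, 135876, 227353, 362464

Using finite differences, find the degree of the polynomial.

5

D1: 5157, 11081, 21043, 36555, 59369, 91477, 135111
D2: 5924, 9962, 15512, 22814, 32108, 43634
D3: 4038, 5550, 7302, 9294, 11526
D4: 1512, 1752, 1992, 2232
D5: 240, 240, 240
The fifth differences are constant, so the polynomial has degree 5.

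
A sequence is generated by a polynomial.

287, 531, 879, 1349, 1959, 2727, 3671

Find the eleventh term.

9567

244  348  470  610  768  944
104  122  140  158  176
18  18  18  18
The third differences are constant (18).
176 + 18 = 194;  944 + 194 = 1138;  3671 + 1138 = 4809
194 + 18 = 212;  1138 + 212 = 1350;  4809 + 1350 = 6159
212 + 18 = 230;  1350 + 230 = 1580;  6159 + 1580 = 7739
230 + 18 = 248;  1580 + 248 = 1828;  7739 + 1828 = 9567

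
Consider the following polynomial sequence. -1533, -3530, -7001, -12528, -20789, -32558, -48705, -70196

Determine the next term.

-98093

-1997, -3471, -5527, -8261, -11769, -16147, -21491
-1474, -2056, -2734, -3508, -4378, -5344
-582, -678, -774, -870, -966
-96, -96, -96, -96
Constant fourth difference = -96, so extend:
-966 − 96 = -1062;  -5344 − 1062 = -6406;  -21491 − 6406 = -27897;  -70196 − 27897 = -98093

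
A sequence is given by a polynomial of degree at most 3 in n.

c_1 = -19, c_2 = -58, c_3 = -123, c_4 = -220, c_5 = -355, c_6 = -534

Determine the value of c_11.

-2299

D1: -39, -65, -97, -135, -179
D2: -26, -32, -38, -44
D3: -6, -6, -6
Constant third difference = -6, so extend:
-44 − 6 = -50;  -179 − 50 = -229;  -534 − 229 = -763
-50 − 6 = -56;  -229 − 56 = -285;  -763 − 285 = -1048
-56 − 6 = -62;  -285 − 62 = -347;  -1048 − 347 = -1395
-62 − 6 = -68;  -347 − 68 = -415;  -1395 − 415 = -1810
-68 − 6 = -74;  -415 − 74 = -489;  -1810 − 489 = -2299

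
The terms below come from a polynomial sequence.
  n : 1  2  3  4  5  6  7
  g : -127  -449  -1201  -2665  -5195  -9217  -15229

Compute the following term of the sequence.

-322, -752, -1464, -2530, -4022, -6012
-430, -712, -1066, -1492, -1990
-282, -354, -426, -498
-72, -72, -72
The fourth differences are constant (-72).
-498 − 72 = -570;  -1990 − 570 = -2560;  -6012 − 2560 = -8572;  -15229 − 8572 = -23801

-23801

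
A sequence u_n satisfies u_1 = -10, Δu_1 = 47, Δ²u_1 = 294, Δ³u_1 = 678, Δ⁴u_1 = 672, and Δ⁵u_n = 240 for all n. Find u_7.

Build the table forward from the leading diagonal:
D5: 240, 240, 240, 240, 240, 240, 240
D4: 672, 912, 1152, 1392, 1632, 1872, 2112
D3: 678, 1350, 2262, 3414, 4806, 6438, 8310
D2: 294, 972, 2322, 4584, 7998, 12804, 19242
D1: 47, 341, 1313, 3635, 8219, 16217, 29021
u: -10, 37, 378, 1691, 5326, 13545, 29762

29762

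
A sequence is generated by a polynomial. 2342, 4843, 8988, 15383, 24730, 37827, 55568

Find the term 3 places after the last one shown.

D1: 2501, 4145, 6395, 9347, 13097, 17741
D2: 1644, 2250, 2952, 3750, 4644
D3: 606, 702, 798, 894
D4: 96, 96, 96
Fourth differences constant at 96.
894 + 96 = 990;  4644 + 990 = 5634;  17741 + 5634 = 23375;  55568 + 23375 = 78943
990 + 96 = 1086;  5634 + 1086 = 6720;  23375 + 6720 = 30095;  78943 + 30095 = 109038
1086 + 96 = 1182;  6720 + 1182 = 7902;  30095 + 7902 = 37997;  109038 + 37997 = 147035

147035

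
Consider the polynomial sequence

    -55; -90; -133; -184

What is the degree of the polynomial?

2

Δ: -35, -43, -51
Δ²: -8, -8
The second differences are constant, so the polynomial has degree 2.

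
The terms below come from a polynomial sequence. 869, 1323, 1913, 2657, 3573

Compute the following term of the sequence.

D1: 454 , 590 , 744 , 916
D2: 136 , 154 , 172
D3: 18 , 18
The third differences are constant (18).
172 + 18 = 190;  916 + 190 = 1106;  3573 + 1106 = 4679

4679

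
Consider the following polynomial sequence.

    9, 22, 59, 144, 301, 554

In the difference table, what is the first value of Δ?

13

Δ: 13, 37, 85, 157, 253
Δ²: 24, 48, 72, 96
Δ³: 24, 24, 24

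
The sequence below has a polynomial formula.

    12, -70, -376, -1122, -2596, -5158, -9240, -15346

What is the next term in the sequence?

-24052

-82  -306  -746  -1474  -2562  -4082  -6106
-224  -440  -728  -1088  -1520  -2024
-216  -288  -360  -432  -504
-72  -72  -72  -72
Fourth differences constant at -72.
-504 − 72 = -576;  -2024 − 576 = -2600;  -6106 − 2600 = -8706;  -15346 − 8706 = -24052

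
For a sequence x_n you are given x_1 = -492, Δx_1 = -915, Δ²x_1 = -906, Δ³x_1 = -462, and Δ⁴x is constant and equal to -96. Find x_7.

-30252

Build the table forward from the leading diagonal:
Fourth differences: -96, -96, -96, -96, -96, -96, -96
Third differences: -462, -558, -654, -750, -846, -942, -1038
Second differences: -906, -1368, -1926, -2580, -3330, -4176, -5118
First differences: -915, -1821, -3189, -5115, -7695, -11025, -15201
x: -492, -1407, -3228, -6417, -11532, -19227, -30252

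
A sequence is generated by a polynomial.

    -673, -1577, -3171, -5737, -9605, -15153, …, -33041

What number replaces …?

-22807

Using the first 6 terms:
First differences: -904  -1594  -2566  -3868  -5548
Second differences: -690  -972  -1302  -1680
Third differences: -282  -330  -378
Fourth differences: -48  -48
Constant fourth difference = -48.
Extend forward: -378 − 48 = -426;  -1680 − 426 = -2106;  -5548 − 2106 = -7654;  -15153 − 7654 = -22807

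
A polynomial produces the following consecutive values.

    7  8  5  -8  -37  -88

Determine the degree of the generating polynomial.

3

D1: 1, -3, -13, -29, -51
D2: -4, -10, -16, -22
D3: -6, -6, -6
The third differences are constant, so the polynomial has degree 3.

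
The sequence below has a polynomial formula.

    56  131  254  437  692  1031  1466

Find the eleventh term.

First differences: 75  123  183  255  339  435
Second differences: 48  60  72  84  96
Third differences: 12  12  12  12
The third differences are constant (12).
96 + 12 = 108;  435 + 108 = 543;  1466 + 543 = 2009
108 + 12 = 120;  543 + 120 = 663;  2009 + 663 = 2672
120 + 12 = 132;  663 + 132 = 795;  2672 + 795 = 3467
132 + 12 = 144;  795 + 144 = 939;  3467 + 939 = 4406

4406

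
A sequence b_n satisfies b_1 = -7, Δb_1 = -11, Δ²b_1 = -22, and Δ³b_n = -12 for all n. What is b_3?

-51

Build the table forward from the leading diagonal:
Δ³: -12, -12, -12
Δ²: -22, -34, -46
Δ: -11, -33, -67
b: -7, -18, -51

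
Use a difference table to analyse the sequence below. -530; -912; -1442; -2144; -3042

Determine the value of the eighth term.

-7152

Δ: -382, -530, -702, -898
Δ²: -148, -172, -196
Δ³: -24, -24
Third differences constant at -24.
-196 − 24 = -220;  -898 − 220 = -1118;  -3042 − 1118 = -4160
-220 − 24 = -244;  -1118 − 244 = -1362;  -4160 − 1362 = -5522
-244 − 24 = -268;  -1362 − 268 = -1630;  -5522 − 1630 = -7152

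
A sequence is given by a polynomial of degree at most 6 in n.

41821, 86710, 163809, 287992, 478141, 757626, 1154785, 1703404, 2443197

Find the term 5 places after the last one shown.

10875202

First differences: 44889, 77099, 124183, 190149, 279485, 397159, 548619, 739793
Second differences: 32210, 47084, 65966, 89336, 117674, 151460, 191174
Third differences: 14874, 18882, 23370, 28338, 33786, 39714
Fourth differences: 4008, 4488, 4968, 5448, 5928
Fifth differences: 480, 480, 480, 480
Fifth differences constant at 480.
5928 + 480 = 6408;  39714 + 6408 = 46122;  191174 + 46122 = 237296;  739793 + 237296 = 977089;  2443197 + 977089 = 3420286
6408 + 480 = 6888;  46122 + 6888 = 53010;  237296 + 53010 = 290306;  977089 + 290306 = 1267395;  3420286 + 1267395 = 4687681
6888 + 480 = 7368;  53010 + 7368 = 60378;  290306 + 60378 = 350684;  1267395 + 350684 = 1618079;  4687681 + 1618079 = 6305760
7368 + 480 = 7848;  60378 + 7848 = 68226;  350684 + 68226 = 418910;  1618079 + 418910 = 2036989;  6305760 + 2036989 = 8342749
7848 + 480 = 8328;  68226 + 8328 = 76554;  418910 + 76554 = 495464;  2036989 + 495464 = 2532453;  8342749 + 2532453 = 10875202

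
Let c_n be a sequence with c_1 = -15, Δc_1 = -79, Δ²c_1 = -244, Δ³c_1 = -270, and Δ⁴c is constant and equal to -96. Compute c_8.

Build the table forward from the leading diagonal:
Fourth differences: -96, -96, -96, -96, -96, -96, -96, -96
Third differences: -270, -366, -462, -558, -654, -750, -846, -942
Second differences: -244, -514, -880, -1342, -1900, -2554, -3304, -4150
First differences: -79, -323, -837, -1717, -3059, -4959, -7513, -10817
c: -15, -94, -417, -1254, -2971, -6030, -10989, -18502

-18502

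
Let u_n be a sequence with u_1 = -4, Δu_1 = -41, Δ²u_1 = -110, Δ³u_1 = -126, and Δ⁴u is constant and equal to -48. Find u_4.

Build the table forward from the leading diagonal:
D4: -48, -48, -48, -48
D3: -126, -174, -222, -270
D2: -110, -236, -410, -632
D1: -41, -151, -387, -797
u: -4, -45, -196, -583

-583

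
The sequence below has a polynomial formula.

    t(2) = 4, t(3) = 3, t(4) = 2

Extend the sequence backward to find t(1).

5

D1: -1, -1
The first differences are constant at -1.
Work back: 4 + 1 = 5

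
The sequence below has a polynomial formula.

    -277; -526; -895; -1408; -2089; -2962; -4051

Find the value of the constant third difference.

-24

Δ: -249, -369, -513, -681, -873, -1089
Δ²: -120, -144, -168, -192, -216
Δ³: -24, -24, -24, -24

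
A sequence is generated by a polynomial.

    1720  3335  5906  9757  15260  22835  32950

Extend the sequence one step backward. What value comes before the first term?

785

Δ: 1615, 2571, 3851, 5503, 7575, 10115
Δ²: 956, 1280, 1652, 2072, 2540
Δ³: 324, 372, 420, 468
Δ⁴: 48, 48, 48
The fourth differences are constant at 48.
Work back: 324 − 48 = 276;  956 − 276 = 680;  1615 − 680 = 935;  1720 − 935 = 785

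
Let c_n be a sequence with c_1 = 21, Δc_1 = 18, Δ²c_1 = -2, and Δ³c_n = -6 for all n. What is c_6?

Build the table forward from the leading diagonal:
D3: -6, -6, -6, -6, -6, -6
D2: -2, -8, -14, -20, -26, -32
D1: 18, 16, 8, -6, -26, -52
c: 21, 39, 55, 63, 57, 31

31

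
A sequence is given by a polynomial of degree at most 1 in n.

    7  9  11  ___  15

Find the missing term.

Using the first 3 terms:
First differences: 2  2
Constant first difference = 2.
Extend forward: 11 + 2 = 13

13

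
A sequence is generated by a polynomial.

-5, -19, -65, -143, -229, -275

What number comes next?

-209

First differences: -14  -46  -78  -86  -46
Second differences: -32  -32  -8  40
Third differences: 0  24  48
Fourth differences: 24  24
Fourth differences constant at 24.
48 + 24 = 72;  40 + 72 = 112;  -46 + 112 = 66;  -275 + 66 = -209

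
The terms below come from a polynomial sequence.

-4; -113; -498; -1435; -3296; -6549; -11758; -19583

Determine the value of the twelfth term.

-93603

Δ: -109 , -385 , -937 , -1861 , -3253 , -5209 , -7825
Δ²: -276 , -552 , -924 , -1392 , -1956 , -2616
Δ³: -276 , -372 , -468 , -564 , -660
Δ⁴: -96 , -96 , -96 , -96
Constant fourth difference = -96, so extend:
-660 − 96 = -756;  -2616 − 756 = -3372;  -7825 − 3372 = -11197;  -19583 − 11197 = -30780
-756 − 96 = -852;  -3372 − 852 = -4224;  -11197 − 4224 = -15421;  -30780 − 15421 = -46201
-852 − 96 = -948;  -4224 − 948 = -5172;  -15421 − 5172 = -20593;  -46201 − 20593 = -66794
-948 − 96 = -1044;  -5172 − 1044 = -6216;  -20593 − 6216 = -26809;  -66794 − 26809 = -93603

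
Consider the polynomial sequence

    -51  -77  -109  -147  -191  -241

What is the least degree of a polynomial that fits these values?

-26, -32, -38, -44, -50
-6, -6, -6, -6
The second differences are constant, so the polynomial has degree 2.

2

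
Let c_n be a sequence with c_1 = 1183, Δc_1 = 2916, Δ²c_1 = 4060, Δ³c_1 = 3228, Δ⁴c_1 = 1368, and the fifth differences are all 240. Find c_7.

166099

Build the table forward from the leading diagonal:
Δ⁵: 240, 240, 240, 240, 240, 240, 240
Δ⁴: 1368, 1608, 1848, 2088, 2328, 2568, 2808
Δ³: 3228, 4596, 6204, 8052, 10140, 12468, 15036
Δ²: 4060, 7288, 11884, 18088, 26140, 36280, 48748
Δ: 2916, 6976, 14264, 26148, 44236, 70376, 106656
c: 1183, 4099, 11075, 25339, 51487, 95723, 166099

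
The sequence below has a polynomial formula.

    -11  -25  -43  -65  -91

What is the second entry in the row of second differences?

-4

D1: -14, -18, -22, -26
D2: -4, -4, -4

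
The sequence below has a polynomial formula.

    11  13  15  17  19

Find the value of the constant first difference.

Δ: 2, 2, 2, 2

2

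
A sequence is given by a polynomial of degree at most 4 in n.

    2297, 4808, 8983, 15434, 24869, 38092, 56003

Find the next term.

D1: 2511, 4175, 6451, 9435, 13223, 17911
D2: 1664, 2276, 2984, 3788, 4688
D3: 612, 708, 804, 900
D4: 96, 96, 96
Constant fourth difference = 96, so extend:
900 + 96 = 996;  4688 + 996 = 5684;  17911 + 5684 = 23595;  56003 + 23595 = 79598

79598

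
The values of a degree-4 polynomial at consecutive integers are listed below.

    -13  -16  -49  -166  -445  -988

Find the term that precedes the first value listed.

-10

First differences: -3  -33  -117  -279  -543
Second differences: -30  -84  -162  -264
Third differences: -54  -78  -102
Fourth differences: -24  -24
The fourth differences are constant at -24.
Work back: -54 + 24 = -30;  -30 + 30 = 0;  -3 + 0 = -3;  -13 + 3 = -10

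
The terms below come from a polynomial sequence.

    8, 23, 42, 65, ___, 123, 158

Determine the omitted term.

92

Using the first 4 terms:
D1: 15, 19, 23
D2: 4, 4
Constant second difference = 4.
Extend forward: 23 + 4 = 27;  65 + 27 = 92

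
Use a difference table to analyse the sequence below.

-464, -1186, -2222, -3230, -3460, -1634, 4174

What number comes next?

16658

-722, -1036, -1008, -230, 1826, 5808
-314, 28, 778, 2056, 3982
342, 750, 1278, 1926
408, 528, 648
120, 120
Fifth differences constant at 120.
648 + 120 = 768;  1926 + 768 = 2694;  3982 + 2694 = 6676;  5808 + 6676 = 12484;  4174 + 12484 = 16658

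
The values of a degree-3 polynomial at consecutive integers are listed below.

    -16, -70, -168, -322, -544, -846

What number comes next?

-1240

Δ: -54 , -98 , -154 , -222 , -302
Δ²: -44 , -56 , -68 , -80
Δ³: -12 , -12 , -12
Third differences constant at -12.
-80 − 12 = -92;  -302 − 92 = -394;  -846 − 394 = -1240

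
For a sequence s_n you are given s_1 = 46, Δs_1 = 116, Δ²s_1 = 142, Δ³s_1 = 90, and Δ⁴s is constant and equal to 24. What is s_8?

Build the table forward from the leading diagonal:
D4: 24  24  24  24  24  24  24  24
D3: 90  114  138  162  186  210  234  258
D2: 142  232  346  484  646  832  1042  1276
D1: 116  258  490  836  1320  1966  2798  3840
s: 46  162  420  910  1746  3066  5032  7830

7830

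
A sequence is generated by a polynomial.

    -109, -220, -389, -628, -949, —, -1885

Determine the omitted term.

-1364

Using the first 5 terms:
-111, -169, -239, -321
-58, -70, -82
-12, -12
Constant third difference = -12.
Extend forward: -82 − 12 = -94;  -321 − 94 = -415;  -949 − 415 = -1364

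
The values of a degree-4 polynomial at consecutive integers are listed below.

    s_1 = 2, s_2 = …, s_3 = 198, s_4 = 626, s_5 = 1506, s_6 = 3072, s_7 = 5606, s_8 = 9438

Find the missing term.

Using the last 6 terms:
D1: 428  880  1566  2534  3832
D2: 452  686  968  1298
D3: 234  282  330
D4: 48  48
Constant fourth difference = 48.
Extend backward: 234 − 48 = 186;  452 − 186 = 266;  428 − 266 = 162;  198 − 162 = 36

36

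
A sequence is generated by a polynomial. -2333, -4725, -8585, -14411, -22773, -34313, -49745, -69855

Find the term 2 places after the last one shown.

-127613

D1: -2392, -3860, -5826, -8362, -11540, -15432, -20110
D2: -1468, -1966, -2536, -3178, -3892, -4678
D3: -498, -570, -642, -714, -786
D4: -72, -72, -72, -72
Fourth differences constant at -72.
-786 − 72 = -858;  -4678 − 858 = -5536;  -20110 − 5536 = -25646;  -69855 − 25646 = -95501
-858 − 72 = -930;  -5536 − 930 = -6466;  -25646 − 6466 = -32112;  -95501 − 32112 = -127613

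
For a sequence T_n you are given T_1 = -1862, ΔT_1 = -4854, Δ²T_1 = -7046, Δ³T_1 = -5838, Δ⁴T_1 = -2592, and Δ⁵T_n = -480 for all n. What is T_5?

Build the table forward from the leading diagonal:
Δ⁵: -480  -480  -480  -480  -480
Δ⁴: -2592  -3072  -3552  -4032  -4512
Δ³: -5838  -8430  -11502  -15054  -19086
Δ²: -7046  -12884  -21314  -32816  -47870
Δ: -4854  -11900  -24784  -46098  -78914
T: -1862  -6716  -18616  -43400  -89498

-89498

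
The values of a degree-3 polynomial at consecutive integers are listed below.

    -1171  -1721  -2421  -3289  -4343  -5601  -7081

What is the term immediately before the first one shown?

D1: -550, -700, -868, -1054, -1258, -1480
D2: -150, -168, -186, -204, -222
D3: -18, -18, -18, -18
The third differences are constant at -18.
Work back: -150 + 18 = -132;  -550 + 132 = -418;  -1171 + 418 = -753

-753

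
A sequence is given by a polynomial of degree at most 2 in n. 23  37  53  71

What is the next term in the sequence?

14, 16, 18
2, 2
The second differences are constant (2).
18 + 2 = 20;  71 + 20 = 91

91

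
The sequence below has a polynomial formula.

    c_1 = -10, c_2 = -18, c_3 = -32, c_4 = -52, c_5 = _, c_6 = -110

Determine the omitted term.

-78

Using the first 4 terms:
D1: -8, -14, -20
D2: -6, -6
Constant second difference = -6.
Extend forward: -20 − 6 = -26;  -52 − 26 = -78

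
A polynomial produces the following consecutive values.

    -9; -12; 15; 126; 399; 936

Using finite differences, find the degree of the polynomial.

Δ: -3, 27, 111, 273, 537
Δ²: 30, 84, 162, 264
Δ³: 54, 78, 102
Δ⁴: 24, 24
The fourth differences are constant, so the polynomial has degree 4.

4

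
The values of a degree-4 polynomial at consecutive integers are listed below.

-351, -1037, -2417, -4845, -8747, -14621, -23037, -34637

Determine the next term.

-50135

-686, -1380, -2428, -3902, -5874, -8416, -11600
-694, -1048, -1474, -1972, -2542, -3184
-354, -426, -498, -570, -642
-72, -72, -72, -72
Constant fourth difference = -72, so extend:
-642 − 72 = -714;  -3184 − 714 = -3898;  -11600 − 3898 = -15498;  -34637 − 15498 = -50135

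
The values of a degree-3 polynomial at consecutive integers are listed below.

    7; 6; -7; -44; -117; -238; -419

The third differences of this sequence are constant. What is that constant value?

-12

D1: -1, -13, -37, -73, -121, -181
D2: -12, -24, -36, -48, -60
D3: -12, -12, -12, -12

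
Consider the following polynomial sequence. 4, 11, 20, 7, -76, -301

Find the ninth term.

-2908

7, 9, -13, -83, -225
2, -22, -70, -142
-24, -48, -72
-24, -24
The fourth differences are constant (-24).
-72 − 24 = -96;  -142 − 96 = -238;  -225 − 238 = -463;  -301 − 463 = -764
-96 − 24 = -120;  -238 − 120 = -358;  -463 − 358 = -821;  -764 − 821 = -1585
-120 − 24 = -144;  -358 − 144 = -502;  -821 − 502 = -1323;  -1585 − 1323 = -2908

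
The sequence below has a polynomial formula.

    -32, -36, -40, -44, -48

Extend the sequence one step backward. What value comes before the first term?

Δ: -4  -4  -4  -4
The first differences are constant at -4.
Work back: -32 + 4 = -28

-28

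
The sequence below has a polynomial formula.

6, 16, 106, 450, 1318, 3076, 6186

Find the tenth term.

29688

10, 90, 344, 868, 1758, 3110
80, 254, 524, 890, 1352
174, 270, 366, 462
96, 96, 96
The fourth differences are constant (96).
462 + 96 = 558;  1352 + 558 = 1910;  3110 + 1910 = 5020;  6186 + 5020 = 11206
558 + 96 = 654;  1910 + 654 = 2564;  5020 + 2564 = 7584;  11206 + 7584 = 18790
654 + 96 = 750;  2564 + 750 = 3314;  7584 + 3314 = 10898;  18790 + 10898 = 29688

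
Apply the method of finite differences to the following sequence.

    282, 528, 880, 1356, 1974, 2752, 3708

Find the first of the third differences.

D1: 246, 352, 476, 618, 778, 956
D2: 106, 124, 142, 160, 178
D3: 18, 18, 18, 18

18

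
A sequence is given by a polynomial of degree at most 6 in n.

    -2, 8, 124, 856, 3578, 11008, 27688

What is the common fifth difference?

480

Δ: 10, 116, 732, 2722, 7430, 16680
Δ²: 106, 616, 1990, 4708, 9250
Δ³: 510, 1374, 2718, 4542
Δ⁴: 864, 1344, 1824
Δ⁵: 480, 480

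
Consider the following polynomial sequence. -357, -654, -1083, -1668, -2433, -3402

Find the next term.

-4599

-297, -429, -585, -765, -969
-132, -156, -180, -204
-24, -24, -24
The third differences are constant (-24).
-204 − 24 = -228;  -969 − 228 = -1197;  -3402 − 1197 = -4599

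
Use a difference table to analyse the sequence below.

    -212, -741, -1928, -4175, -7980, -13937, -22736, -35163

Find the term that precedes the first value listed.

-35

Δ: -529, -1187, -2247, -3805, -5957, -8799, -12427
Δ²: -658, -1060, -1558, -2152, -2842, -3628
Δ³: -402, -498, -594, -690, -786
Δ⁴: -96, -96, -96, -96
The fourth differences are constant at -96.
Work back: -402 + 96 = -306;  -658 + 306 = -352;  -529 + 352 = -177;  -212 + 177 = -35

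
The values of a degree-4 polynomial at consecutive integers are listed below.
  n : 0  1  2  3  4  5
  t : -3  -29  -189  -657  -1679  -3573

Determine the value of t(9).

-28749

Δ: -26 , -160 , -468 , -1022 , -1894
Δ²: -134 , -308 , -554 , -872
Δ³: -174 , -246 , -318
Δ⁴: -72 , -72
The fourth differences are constant (-72).
-318 − 72 = -390;  -872 − 390 = -1262;  -1894 − 1262 = -3156;  -3573 − 3156 = -6729
-390 − 72 = -462;  -1262 − 462 = -1724;  -3156 − 1724 = -4880;  -6729 − 4880 = -11609
-462 − 72 = -534;  -1724 − 534 = -2258;  -4880 − 2258 = -7138;  -11609 − 7138 = -18747
-534 − 72 = -606;  -2258 − 606 = -2864;  -7138 − 2864 = -10002;  -18747 − 10002 = -28749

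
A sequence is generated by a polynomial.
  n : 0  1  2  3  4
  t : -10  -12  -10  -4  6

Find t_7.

60

Δ: -2  2  6  10
Δ²: 4  4  4
Second differences constant at 4.
10 + 4 = 14;  6 + 14 = 20
14 + 4 = 18;  20 + 18 = 38
18 + 4 = 22;  38 + 22 = 60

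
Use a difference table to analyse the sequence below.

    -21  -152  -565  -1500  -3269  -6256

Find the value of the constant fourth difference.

D1: -131, -413, -935, -1769, -2987
D2: -282, -522, -834, -1218
D3: -240, -312, -384
D4: -72, -72

-72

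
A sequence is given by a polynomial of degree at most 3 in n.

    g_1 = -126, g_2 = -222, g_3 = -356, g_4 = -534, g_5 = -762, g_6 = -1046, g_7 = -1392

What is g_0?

D1: -96  -134  -178  -228  -284  -346
D2: -38  -44  -50  -56  -62
D3: -6  -6  -6  -6
The third differences are constant at -6.
Work back: -38 + 6 = -32;  -96 + 32 = -64;  -126 + 64 = -62

-62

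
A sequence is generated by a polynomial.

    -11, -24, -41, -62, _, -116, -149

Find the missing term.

-87

Using the first 4 terms:
-13, -17, -21
-4, -4
Constant second difference = -4.
Extend forward: -21 − 4 = -25;  -62 − 25 = -87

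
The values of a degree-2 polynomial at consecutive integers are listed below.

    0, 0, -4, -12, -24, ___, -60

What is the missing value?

Using the first 5 terms:
0  -4  -8  -12
-4  -4  -4
Constant second difference = -4.
Extend forward: -12 − 4 = -16;  -24 − 16 = -40

-40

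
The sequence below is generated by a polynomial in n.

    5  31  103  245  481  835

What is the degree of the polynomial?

3

D1: 26, 72, 142, 236, 354
D2: 46, 70, 94, 118
D3: 24, 24, 24
The third differences are constant, so the polynomial has degree 3.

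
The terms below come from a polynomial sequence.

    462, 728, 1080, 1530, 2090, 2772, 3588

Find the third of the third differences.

12

D1: 266, 352, 450, 560, 682, 816
D2: 86, 98, 110, 122, 134
D3: 12, 12, 12, 12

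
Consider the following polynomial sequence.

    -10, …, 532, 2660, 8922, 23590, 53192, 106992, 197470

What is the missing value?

Using the last 7 terms:
Δ: 2128  6262  14668  29602  53800  90478
Δ²: 4134  8406  14934  24198  36678
Δ³: 4272  6528  9264  12480
Δ⁴: 2256  2736  3216
Δ⁵: 480  480
Constant fifth difference = 480.
Extend backward: 2256 − 480 = 1776;  4272 − 1776 = 2496;  4134 − 2496 = 1638;  2128 − 1638 = 490;  532 − 490 = 42

42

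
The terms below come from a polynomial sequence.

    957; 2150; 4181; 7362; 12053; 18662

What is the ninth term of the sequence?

54797

Δ: 1193, 2031, 3181, 4691, 6609
Δ²: 838, 1150, 1510, 1918
Δ³: 312, 360, 408
Δ⁴: 48, 48
Constant fourth difference = 48, so extend:
408 + 48 = 456;  1918 + 456 = 2374;  6609 + 2374 = 8983;  18662 + 8983 = 27645
456 + 48 = 504;  2374 + 504 = 2878;  8983 + 2878 = 11861;  27645 + 11861 = 39506
504 + 48 = 552;  2878 + 552 = 3430;  11861 + 3430 = 15291;  39506 + 15291 = 54797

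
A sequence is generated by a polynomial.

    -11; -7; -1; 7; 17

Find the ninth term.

77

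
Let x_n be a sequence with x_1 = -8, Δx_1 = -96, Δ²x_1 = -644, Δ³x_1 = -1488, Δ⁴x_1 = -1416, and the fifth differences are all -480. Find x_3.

-844

Build the table forward from the leading diagonal:
Δ⁵: -480  -480  -480
Δ⁴: -1416  -1896  -2376
Δ³: -1488  -2904  -4800
Δ²: -644  -2132  -5036
Δ: -96  -740  -2872
x: -8  -104  -844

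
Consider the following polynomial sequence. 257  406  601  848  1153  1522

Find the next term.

1961

First differences: 149 , 195 , 247 , 305 , 369
Second differences: 46 , 52 , 58 , 64
Third differences: 6 , 6 , 6
The third differences are constant (6).
64 + 6 = 70;  369 + 70 = 439;  1522 + 439 = 1961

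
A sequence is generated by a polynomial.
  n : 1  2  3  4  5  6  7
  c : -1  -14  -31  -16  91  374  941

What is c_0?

-4

-13  -17  15  107  283  567
-4  32  92  176  284
36  60  84  108
24  24  24
The fourth differences are constant at 24.
Work back: 36 − 24 = 12;  -4 − 12 = -16;  -13 + 16 = 3;  -1 − 3 = -4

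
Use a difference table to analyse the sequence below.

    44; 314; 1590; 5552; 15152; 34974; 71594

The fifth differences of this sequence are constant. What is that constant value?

Δ: 270, 1276, 3962, 9600, 19822, 36620
Δ²: 1006, 2686, 5638, 10222, 16798
Δ³: 1680, 2952, 4584, 6576
Δ⁴: 1272, 1632, 1992
Δ⁵: 360, 360

360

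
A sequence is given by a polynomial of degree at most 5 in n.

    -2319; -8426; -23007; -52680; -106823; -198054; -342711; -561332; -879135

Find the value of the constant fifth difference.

-480

D1: -6107, -14581, -29673, -54143, -91231, -144657, -218621, -317803
D2: -8474, -15092, -24470, -37088, -53426, -73964, -99182
D3: -6618, -9378, -12618, -16338, -20538, -25218
D4: -2760, -3240, -3720, -4200, -4680
D5: -480, -480, -480, -480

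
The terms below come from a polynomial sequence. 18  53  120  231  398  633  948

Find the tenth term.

35 , 67 , 111 , 167 , 235 , 315
32 , 44 , 56 , 68 , 80
12 , 12 , 12 , 12
Constant third difference = 12, so extend:
80 + 12 = 92;  315 + 92 = 407;  948 + 407 = 1355
92 + 12 = 104;  407 + 104 = 511;  1355 + 511 = 1866
104 + 12 = 116;  511 + 116 = 627;  1866 + 627 = 2493

2493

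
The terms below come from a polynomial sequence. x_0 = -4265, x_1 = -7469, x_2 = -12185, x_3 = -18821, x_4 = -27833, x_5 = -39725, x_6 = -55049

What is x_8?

-98441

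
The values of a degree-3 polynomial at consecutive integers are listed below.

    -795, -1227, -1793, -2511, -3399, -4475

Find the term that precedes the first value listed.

-479

-432  -566  -718  -888  -1076
-134  -152  -170  -188
-18  -18  -18
The third differences are constant at -18.
Work back: -134 + 18 = -116;  -432 + 116 = -316;  -795 + 316 = -479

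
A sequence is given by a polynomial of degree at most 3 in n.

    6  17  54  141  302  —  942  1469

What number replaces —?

Using the first 5 terms:
First differences: 11, 37, 87, 161
Second differences: 26, 50, 74
Third differences: 24, 24
Constant third difference = 24.
Extend forward: 74 + 24 = 98;  161 + 98 = 259;  302 + 259 = 561

561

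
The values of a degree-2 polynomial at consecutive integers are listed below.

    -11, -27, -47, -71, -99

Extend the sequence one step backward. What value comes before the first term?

First differences: -16, -20, -24, -28
Second differences: -4, -4, -4
The second differences are constant at -4.
Work back: -16 + 4 = -12;  -11 + 12 = 1

1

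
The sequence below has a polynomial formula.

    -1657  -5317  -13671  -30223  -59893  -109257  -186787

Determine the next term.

-303091

-3660, -8354, -16552, -29670, -49364, -77530
-4694, -8198, -13118, -19694, -28166
-3504, -4920, -6576, -8472
-1416, -1656, -1896
-240, -240
Fifth differences constant at -240.
-1896 − 240 = -2136;  -8472 − 2136 = -10608;  -28166 − 10608 = -38774;  -77530 − 38774 = -116304;  -186787 − 116304 = -303091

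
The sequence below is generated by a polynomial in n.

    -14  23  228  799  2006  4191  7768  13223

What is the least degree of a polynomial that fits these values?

4

37, 205, 571, 1207, 2185, 3577, 5455
168, 366, 636, 978, 1392, 1878
198, 270, 342, 414, 486
72, 72, 72, 72
The fourth differences are constant, so the polynomial has degree 4.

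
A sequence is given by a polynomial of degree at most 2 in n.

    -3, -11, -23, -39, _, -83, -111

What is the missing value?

Using the first 4 terms:
-8, -12, -16
-4, -4
Constant second difference = -4.
Extend forward: -16 − 4 = -20;  -39 − 20 = -59

-59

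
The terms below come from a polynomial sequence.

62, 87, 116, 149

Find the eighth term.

321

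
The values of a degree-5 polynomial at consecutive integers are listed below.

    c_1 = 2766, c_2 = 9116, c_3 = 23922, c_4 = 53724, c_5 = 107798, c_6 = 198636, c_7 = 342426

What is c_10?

1318908

First differences: 6350 , 14806 , 29802 , 54074 , 90838 , 143790
Second differences: 8456 , 14996 , 24272 , 36764 , 52952
Third differences: 6540 , 9276 , 12492 , 16188
Fourth differences: 2736 , 3216 , 3696
Fifth differences: 480 , 480
Constant fifth difference = 480, so extend:
3696 + 480 = 4176;  16188 + 4176 = 20364;  52952 + 20364 = 73316;  143790 + 73316 = 217106;  342426 + 217106 = 559532
4176 + 480 = 4656;  20364 + 4656 = 25020;  73316 + 25020 = 98336;  217106 + 98336 = 315442;  559532 + 315442 = 874974
4656 + 480 = 5136;  25020 + 5136 = 30156;  98336 + 30156 = 128492;  315442 + 128492 = 443934;  874974 + 443934 = 1318908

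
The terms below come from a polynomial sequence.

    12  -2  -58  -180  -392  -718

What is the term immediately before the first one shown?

Δ: -14  -56  -122  -212  -326
Δ²: -42  -66  -90  -114
Δ³: -24  -24  -24
The third differences are constant at -24.
Work back: -42 + 24 = -18;  -14 + 18 = 4;  12 − 4 = 8

8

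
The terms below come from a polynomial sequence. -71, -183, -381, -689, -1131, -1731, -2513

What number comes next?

D1: -112, -198, -308, -442, -600, -782
D2: -86, -110, -134, -158, -182
D3: -24, -24, -24, -24
The third differences are constant (-24).
-182 − 24 = -206;  -782 − 206 = -988;  -2513 − 988 = -3501

-3501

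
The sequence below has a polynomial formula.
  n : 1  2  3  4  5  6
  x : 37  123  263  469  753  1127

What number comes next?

1603

First differences: 86, 140, 206, 284, 374
Second differences: 54, 66, 78, 90
Third differences: 12, 12, 12
Constant third difference = 12, so extend:
90 + 12 = 102;  374 + 102 = 476;  1127 + 476 = 1603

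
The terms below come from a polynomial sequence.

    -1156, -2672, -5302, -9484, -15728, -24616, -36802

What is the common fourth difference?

-72

First differences: -1516, -2630, -4182, -6244, -8888, -12186
Second differences: -1114, -1552, -2062, -2644, -3298
Third differences: -438, -510, -582, -654
Fourth differences: -72, -72, -72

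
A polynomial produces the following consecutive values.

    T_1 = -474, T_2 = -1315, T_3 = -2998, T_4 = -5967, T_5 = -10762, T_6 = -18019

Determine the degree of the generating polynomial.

First differences: -841, -1683, -2969, -4795, -7257
Second differences: -842, -1286, -1826, -2462
Third differences: -444, -540, -636
Fourth differences: -96, -96
The fourth differences are constant, so the polynomial has degree 4.

4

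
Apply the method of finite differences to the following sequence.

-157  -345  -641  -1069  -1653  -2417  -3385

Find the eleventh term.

-9777

First differences: -188 , -296 , -428 , -584 , -764 , -968
Second differences: -108 , -132 , -156 , -180 , -204
Third differences: -24 , -24 , -24 , -24
Constant third difference = -24, so extend:
-204 − 24 = -228;  -968 − 228 = -1196;  -3385 − 1196 = -4581
-228 − 24 = -252;  -1196 − 252 = -1448;  -4581 − 1448 = -6029
-252 − 24 = -276;  -1448 − 276 = -1724;  -6029 − 1724 = -7753
-276 − 24 = -300;  -1724 − 300 = -2024;  -7753 − 2024 = -9777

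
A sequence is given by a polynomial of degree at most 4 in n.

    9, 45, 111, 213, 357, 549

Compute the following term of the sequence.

D1: 36 , 66 , 102 , 144 , 192
D2: 30 , 36 , 42 , 48
D3: 6 , 6 , 6
Constant third difference = 6, so extend:
48 + 6 = 54;  192 + 54 = 246;  549 + 246 = 795

795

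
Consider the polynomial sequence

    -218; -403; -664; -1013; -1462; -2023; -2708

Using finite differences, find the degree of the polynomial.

3

First differences: -185, -261, -349, -449, -561, -685
Second differences: -76, -88, -100, -112, -124
Third differences: -12, -12, -12, -12
The third differences are constant, so the polynomial has degree 3.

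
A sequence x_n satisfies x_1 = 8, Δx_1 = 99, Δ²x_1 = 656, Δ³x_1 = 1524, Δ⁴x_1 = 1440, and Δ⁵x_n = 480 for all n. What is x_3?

Build the table forward from the leading diagonal:
D5: 480  480  480
D4: 1440  1920  2400
D3: 1524  2964  4884
D2: 656  2180  5144
D1: 99  755  2935
x: 8  107  862

862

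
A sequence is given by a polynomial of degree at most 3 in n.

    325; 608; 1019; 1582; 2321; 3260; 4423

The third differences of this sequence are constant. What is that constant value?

D1: 283, 411, 563, 739, 939, 1163
D2: 128, 152, 176, 200, 224
D3: 24, 24, 24, 24

24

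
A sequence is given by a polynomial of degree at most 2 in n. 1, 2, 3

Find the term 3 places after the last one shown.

1, 1
The first differences are constant (1).
3 + 1 = 4
4 + 1 = 5
5 + 1 = 6

6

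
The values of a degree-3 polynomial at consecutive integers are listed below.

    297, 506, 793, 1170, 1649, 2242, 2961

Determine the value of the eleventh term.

209  287  377  479  593  719
78  90  102  114  126
12  12  12  12
Third differences constant at 12.
126 + 12 = 138;  719 + 138 = 857;  2961 + 857 = 3818
138 + 12 = 150;  857 + 150 = 1007;  3818 + 1007 = 4825
150 + 12 = 162;  1007 + 162 = 1169;  4825 + 1169 = 5994
162 + 12 = 174;  1169 + 174 = 1343;  5994 + 1343 = 7337

7337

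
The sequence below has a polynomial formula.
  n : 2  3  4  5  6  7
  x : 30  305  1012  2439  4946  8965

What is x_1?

Δ: 275  707  1427  2507  4019
Δ²: 432  720  1080  1512
Δ³: 288  360  432
Δ⁴: 72  72
The fourth differences are constant at 72.
Work back: 288 − 72 = 216;  432 − 216 = 216;  275 − 216 = 59;  30 − 59 = -29

-29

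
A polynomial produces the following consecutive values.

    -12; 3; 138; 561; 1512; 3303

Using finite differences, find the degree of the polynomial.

15, 135, 423, 951, 1791
120, 288, 528, 840
168, 240, 312
72, 72
The fourth differences are constant, so the polynomial has degree 4.

4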